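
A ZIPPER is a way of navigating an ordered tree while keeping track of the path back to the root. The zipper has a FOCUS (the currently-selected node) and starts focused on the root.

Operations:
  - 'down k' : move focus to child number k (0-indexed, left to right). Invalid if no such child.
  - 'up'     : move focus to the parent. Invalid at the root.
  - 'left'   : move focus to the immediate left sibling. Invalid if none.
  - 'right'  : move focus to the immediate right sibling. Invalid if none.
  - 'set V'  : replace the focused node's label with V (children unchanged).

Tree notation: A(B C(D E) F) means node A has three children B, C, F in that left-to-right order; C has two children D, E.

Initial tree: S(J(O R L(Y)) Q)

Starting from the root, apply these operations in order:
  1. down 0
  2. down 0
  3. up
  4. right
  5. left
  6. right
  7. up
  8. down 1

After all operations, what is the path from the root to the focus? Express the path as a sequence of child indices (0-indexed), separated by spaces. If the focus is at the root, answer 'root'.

Step 1 (down 0): focus=J path=0 depth=1 children=['O', 'R', 'L'] left=[] right=['Q'] parent=S
Step 2 (down 0): focus=O path=0/0 depth=2 children=[] left=[] right=['R', 'L'] parent=J
Step 3 (up): focus=J path=0 depth=1 children=['O', 'R', 'L'] left=[] right=['Q'] parent=S
Step 4 (right): focus=Q path=1 depth=1 children=[] left=['J'] right=[] parent=S
Step 5 (left): focus=J path=0 depth=1 children=['O', 'R', 'L'] left=[] right=['Q'] parent=S
Step 6 (right): focus=Q path=1 depth=1 children=[] left=['J'] right=[] parent=S
Step 7 (up): focus=S path=root depth=0 children=['J', 'Q'] (at root)
Step 8 (down 1): focus=Q path=1 depth=1 children=[] left=['J'] right=[] parent=S

Answer: 1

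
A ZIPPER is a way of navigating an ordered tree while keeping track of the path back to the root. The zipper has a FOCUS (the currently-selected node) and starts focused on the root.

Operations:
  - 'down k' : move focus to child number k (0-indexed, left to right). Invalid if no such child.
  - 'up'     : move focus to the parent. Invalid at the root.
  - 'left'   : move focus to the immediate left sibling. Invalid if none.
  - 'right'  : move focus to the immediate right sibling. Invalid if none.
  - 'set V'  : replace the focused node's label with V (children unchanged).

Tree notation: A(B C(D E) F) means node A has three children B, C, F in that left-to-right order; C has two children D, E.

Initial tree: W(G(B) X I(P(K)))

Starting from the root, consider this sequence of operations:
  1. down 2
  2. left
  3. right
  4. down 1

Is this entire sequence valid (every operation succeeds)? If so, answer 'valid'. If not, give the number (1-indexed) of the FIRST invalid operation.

Step 1 (down 2): focus=I path=2 depth=1 children=['P'] left=['G', 'X'] right=[] parent=W
Step 2 (left): focus=X path=1 depth=1 children=[] left=['G'] right=['I'] parent=W
Step 3 (right): focus=I path=2 depth=1 children=['P'] left=['G', 'X'] right=[] parent=W
Step 4 (down 1): INVALID

Answer: 4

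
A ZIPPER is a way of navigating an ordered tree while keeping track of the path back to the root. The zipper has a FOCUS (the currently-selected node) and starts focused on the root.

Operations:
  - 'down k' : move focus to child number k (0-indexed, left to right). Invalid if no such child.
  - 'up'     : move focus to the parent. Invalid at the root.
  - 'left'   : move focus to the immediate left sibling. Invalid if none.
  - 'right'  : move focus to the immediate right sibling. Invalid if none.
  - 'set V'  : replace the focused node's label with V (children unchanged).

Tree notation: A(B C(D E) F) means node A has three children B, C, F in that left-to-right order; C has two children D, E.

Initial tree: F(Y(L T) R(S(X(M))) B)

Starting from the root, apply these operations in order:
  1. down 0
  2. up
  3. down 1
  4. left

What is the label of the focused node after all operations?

Step 1 (down 0): focus=Y path=0 depth=1 children=['L', 'T'] left=[] right=['R', 'B'] parent=F
Step 2 (up): focus=F path=root depth=0 children=['Y', 'R', 'B'] (at root)
Step 3 (down 1): focus=R path=1 depth=1 children=['S'] left=['Y'] right=['B'] parent=F
Step 4 (left): focus=Y path=0 depth=1 children=['L', 'T'] left=[] right=['R', 'B'] parent=F

Answer: Y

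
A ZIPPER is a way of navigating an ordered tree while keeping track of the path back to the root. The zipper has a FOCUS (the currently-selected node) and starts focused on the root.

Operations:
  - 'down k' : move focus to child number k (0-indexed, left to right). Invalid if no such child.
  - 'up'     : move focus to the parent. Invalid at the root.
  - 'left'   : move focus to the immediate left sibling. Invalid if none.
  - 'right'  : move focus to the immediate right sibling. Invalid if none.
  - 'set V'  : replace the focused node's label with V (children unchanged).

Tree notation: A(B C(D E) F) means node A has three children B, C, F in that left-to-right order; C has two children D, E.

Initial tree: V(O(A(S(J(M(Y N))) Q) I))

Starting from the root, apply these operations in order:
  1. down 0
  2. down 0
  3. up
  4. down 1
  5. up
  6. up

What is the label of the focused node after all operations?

Answer: V

Derivation:
Step 1 (down 0): focus=O path=0 depth=1 children=['A', 'I'] left=[] right=[] parent=V
Step 2 (down 0): focus=A path=0/0 depth=2 children=['S', 'Q'] left=[] right=['I'] parent=O
Step 3 (up): focus=O path=0 depth=1 children=['A', 'I'] left=[] right=[] parent=V
Step 4 (down 1): focus=I path=0/1 depth=2 children=[] left=['A'] right=[] parent=O
Step 5 (up): focus=O path=0 depth=1 children=['A', 'I'] left=[] right=[] parent=V
Step 6 (up): focus=V path=root depth=0 children=['O'] (at root)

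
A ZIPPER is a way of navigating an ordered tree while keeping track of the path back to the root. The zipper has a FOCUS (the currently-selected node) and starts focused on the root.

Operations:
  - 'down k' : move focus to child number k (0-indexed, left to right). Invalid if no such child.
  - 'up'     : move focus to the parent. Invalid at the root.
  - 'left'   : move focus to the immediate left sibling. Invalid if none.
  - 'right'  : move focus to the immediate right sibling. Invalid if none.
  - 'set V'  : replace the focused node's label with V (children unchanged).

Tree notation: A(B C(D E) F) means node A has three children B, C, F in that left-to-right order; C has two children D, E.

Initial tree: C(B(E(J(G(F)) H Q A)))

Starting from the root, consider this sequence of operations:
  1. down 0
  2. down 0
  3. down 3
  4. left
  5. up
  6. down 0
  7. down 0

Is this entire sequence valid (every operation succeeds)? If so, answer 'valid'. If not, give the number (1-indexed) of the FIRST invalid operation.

Step 1 (down 0): focus=B path=0 depth=1 children=['E'] left=[] right=[] parent=C
Step 2 (down 0): focus=E path=0/0 depth=2 children=['J', 'H', 'Q', 'A'] left=[] right=[] parent=B
Step 3 (down 3): focus=A path=0/0/3 depth=3 children=[] left=['J', 'H', 'Q'] right=[] parent=E
Step 4 (left): focus=Q path=0/0/2 depth=3 children=[] left=['J', 'H'] right=['A'] parent=E
Step 5 (up): focus=E path=0/0 depth=2 children=['J', 'H', 'Q', 'A'] left=[] right=[] parent=B
Step 6 (down 0): focus=J path=0/0/0 depth=3 children=['G'] left=[] right=['H', 'Q', 'A'] parent=E
Step 7 (down 0): focus=G path=0/0/0/0 depth=4 children=['F'] left=[] right=[] parent=J

Answer: valid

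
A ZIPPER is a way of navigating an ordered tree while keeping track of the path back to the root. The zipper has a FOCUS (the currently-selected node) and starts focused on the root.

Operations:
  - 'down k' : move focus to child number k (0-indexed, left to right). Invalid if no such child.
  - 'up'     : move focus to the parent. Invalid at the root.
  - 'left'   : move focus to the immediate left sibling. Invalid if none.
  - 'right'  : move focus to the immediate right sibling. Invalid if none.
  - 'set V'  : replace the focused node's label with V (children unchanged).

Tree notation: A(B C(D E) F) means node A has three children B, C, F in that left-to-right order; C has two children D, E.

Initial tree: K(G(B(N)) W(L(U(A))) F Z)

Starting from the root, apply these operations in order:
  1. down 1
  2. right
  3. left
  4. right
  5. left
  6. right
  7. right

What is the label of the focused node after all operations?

Step 1 (down 1): focus=W path=1 depth=1 children=['L'] left=['G'] right=['F', 'Z'] parent=K
Step 2 (right): focus=F path=2 depth=1 children=[] left=['G', 'W'] right=['Z'] parent=K
Step 3 (left): focus=W path=1 depth=1 children=['L'] left=['G'] right=['F', 'Z'] parent=K
Step 4 (right): focus=F path=2 depth=1 children=[] left=['G', 'W'] right=['Z'] parent=K
Step 5 (left): focus=W path=1 depth=1 children=['L'] left=['G'] right=['F', 'Z'] parent=K
Step 6 (right): focus=F path=2 depth=1 children=[] left=['G', 'W'] right=['Z'] parent=K
Step 7 (right): focus=Z path=3 depth=1 children=[] left=['G', 'W', 'F'] right=[] parent=K

Answer: Z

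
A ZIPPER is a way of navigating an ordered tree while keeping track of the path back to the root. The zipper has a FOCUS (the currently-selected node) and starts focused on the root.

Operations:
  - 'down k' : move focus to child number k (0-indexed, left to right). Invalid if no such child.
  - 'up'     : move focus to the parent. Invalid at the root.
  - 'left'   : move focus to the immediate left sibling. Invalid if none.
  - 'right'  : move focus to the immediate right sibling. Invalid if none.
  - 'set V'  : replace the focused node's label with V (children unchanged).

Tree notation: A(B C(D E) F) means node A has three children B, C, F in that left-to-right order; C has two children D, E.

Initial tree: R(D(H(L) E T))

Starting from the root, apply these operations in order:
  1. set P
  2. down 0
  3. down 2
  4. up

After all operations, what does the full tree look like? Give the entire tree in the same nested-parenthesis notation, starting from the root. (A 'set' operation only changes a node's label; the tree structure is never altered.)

Step 1 (set P): focus=P path=root depth=0 children=['D'] (at root)
Step 2 (down 0): focus=D path=0 depth=1 children=['H', 'E', 'T'] left=[] right=[] parent=P
Step 3 (down 2): focus=T path=0/2 depth=2 children=[] left=['H', 'E'] right=[] parent=D
Step 4 (up): focus=D path=0 depth=1 children=['H', 'E', 'T'] left=[] right=[] parent=P

Answer: P(D(H(L) E T))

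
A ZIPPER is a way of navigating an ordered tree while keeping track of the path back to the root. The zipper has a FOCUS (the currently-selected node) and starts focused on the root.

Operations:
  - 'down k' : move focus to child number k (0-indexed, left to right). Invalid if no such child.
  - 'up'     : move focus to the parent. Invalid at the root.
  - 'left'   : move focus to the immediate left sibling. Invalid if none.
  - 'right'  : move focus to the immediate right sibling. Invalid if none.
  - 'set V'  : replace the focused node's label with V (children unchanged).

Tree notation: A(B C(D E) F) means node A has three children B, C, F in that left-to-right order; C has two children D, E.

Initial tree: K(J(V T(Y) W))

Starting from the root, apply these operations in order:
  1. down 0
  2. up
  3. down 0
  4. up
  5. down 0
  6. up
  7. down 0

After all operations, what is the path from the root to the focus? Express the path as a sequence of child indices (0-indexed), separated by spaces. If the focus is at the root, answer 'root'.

Step 1 (down 0): focus=J path=0 depth=1 children=['V', 'T', 'W'] left=[] right=[] parent=K
Step 2 (up): focus=K path=root depth=0 children=['J'] (at root)
Step 3 (down 0): focus=J path=0 depth=1 children=['V', 'T', 'W'] left=[] right=[] parent=K
Step 4 (up): focus=K path=root depth=0 children=['J'] (at root)
Step 5 (down 0): focus=J path=0 depth=1 children=['V', 'T', 'W'] left=[] right=[] parent=K
Step 6 (up): focus=K path=root depth=0 children=['J'] (at root)
Step 7 (down 0): focus=J path=0 depth=1 children=['V', 'T', 'W'] left=[] right=[] parent=K

Answer: 0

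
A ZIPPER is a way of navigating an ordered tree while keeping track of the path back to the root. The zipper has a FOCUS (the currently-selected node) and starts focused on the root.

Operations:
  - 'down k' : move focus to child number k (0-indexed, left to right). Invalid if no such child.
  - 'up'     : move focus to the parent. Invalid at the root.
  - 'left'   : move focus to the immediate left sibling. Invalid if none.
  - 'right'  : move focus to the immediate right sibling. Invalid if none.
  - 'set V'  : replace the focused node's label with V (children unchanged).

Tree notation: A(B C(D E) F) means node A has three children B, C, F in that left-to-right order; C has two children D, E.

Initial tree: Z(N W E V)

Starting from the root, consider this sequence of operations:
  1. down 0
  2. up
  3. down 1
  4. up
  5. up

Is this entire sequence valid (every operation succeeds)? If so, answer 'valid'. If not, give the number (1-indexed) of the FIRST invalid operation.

Answer: 5

Derivation:
Step 1 (down 0): focus=N path=0 depth=1 children=[] left=[] right=['W', 'E', 'V'] parent=Z
Step 2 (up): focus=Z path=root depth=0 children=['N', 'W', 'E', 'V'] (at root)
Step 3 (down 1): focus=W path=1 depth=1 children=[] left=['N'] right=['E', 'V'] parent=Z
Step 4 (up): focus=Z path=root depth=0 children=['N', 'W', 'E', 'V'] (at root)
Step 5 (up): INVALID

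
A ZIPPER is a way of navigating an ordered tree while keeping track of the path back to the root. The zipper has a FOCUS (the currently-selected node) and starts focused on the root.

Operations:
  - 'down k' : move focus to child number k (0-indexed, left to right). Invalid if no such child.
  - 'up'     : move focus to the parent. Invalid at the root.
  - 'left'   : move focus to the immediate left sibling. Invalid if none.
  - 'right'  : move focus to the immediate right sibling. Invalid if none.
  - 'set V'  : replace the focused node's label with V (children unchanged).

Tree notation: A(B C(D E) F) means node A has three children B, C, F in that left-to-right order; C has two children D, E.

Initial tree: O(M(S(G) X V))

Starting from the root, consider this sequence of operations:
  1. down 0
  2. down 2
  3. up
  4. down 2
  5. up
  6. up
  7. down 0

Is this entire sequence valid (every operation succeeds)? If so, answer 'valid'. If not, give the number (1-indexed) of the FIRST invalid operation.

Answer: valid

Derivation:
Step 1 (down 0): focus=M path=0 depth=1 children=['S', 'X', 'V'] left=[] right=[] parent=O
Step 2 (down 2): focus=V path=0/2 depth=2 children=[] left=['S', 'X'] right=[] parent=M
Step 3 (up): focus=M path=0 depth=1 children=['S', 'X', 'V'] left=[] right=[] parent=O
Step 4 (down 2): focus=V path=0/2 depth=2 children=[] left=['S', 'X'] right=[] parent=M
Step 5 (up): focus=M path=0 depth=1 children=['S', 'X', 'V'] left=[] right=[] parent=O
Step 6 (up): focus=O path=root depth=0 children=['M'] (at root)
Step 7 (down 0): focus=M path=0 depth=1 children=['S', 'X', 'V'] left=[] right=[] parent=O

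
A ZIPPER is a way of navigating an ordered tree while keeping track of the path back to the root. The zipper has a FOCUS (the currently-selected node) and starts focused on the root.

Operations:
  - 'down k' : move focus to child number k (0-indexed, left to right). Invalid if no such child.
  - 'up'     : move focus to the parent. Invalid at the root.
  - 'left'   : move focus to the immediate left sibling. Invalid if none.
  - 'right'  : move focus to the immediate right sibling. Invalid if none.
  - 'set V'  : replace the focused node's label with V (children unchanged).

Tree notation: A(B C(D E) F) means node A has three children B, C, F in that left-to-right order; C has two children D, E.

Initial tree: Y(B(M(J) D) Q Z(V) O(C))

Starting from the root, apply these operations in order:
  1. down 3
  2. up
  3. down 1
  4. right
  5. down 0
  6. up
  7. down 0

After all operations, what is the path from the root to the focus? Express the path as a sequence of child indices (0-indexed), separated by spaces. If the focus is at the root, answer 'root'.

Step 1 (down 3): focus=O path=3 depth=1 children=['C'] left=['B', 'Q', 'Z'] right=[] parent=Y
Step 2 (up): focus=Y path=root depth=0 children=['B', 'Q', 'Z', 'O'] (at root)
Step 3 (down 1): focus=Q path=1 depth=1 children=[] left=['B'] right=['Z', 'O'] parent=Y
Step 4 (right): focus=Z path=2 depth=1 children=['V'] left=['B', 'Q'] right=['O'] parent=Y
Step 5 (down 0): focus=V path=2/0 depth=2 children=[] left=[] right=[] parent=Z
Step 6 (up): focus=Z path=2 depth=1 children=['V'] left=['B', 'Q'] right=['O'] parent=Y
Step 7 (down 0): focus=V path=2/0 depth=2 children=[] left=[] right=[] parent=Z

Answer: 2 0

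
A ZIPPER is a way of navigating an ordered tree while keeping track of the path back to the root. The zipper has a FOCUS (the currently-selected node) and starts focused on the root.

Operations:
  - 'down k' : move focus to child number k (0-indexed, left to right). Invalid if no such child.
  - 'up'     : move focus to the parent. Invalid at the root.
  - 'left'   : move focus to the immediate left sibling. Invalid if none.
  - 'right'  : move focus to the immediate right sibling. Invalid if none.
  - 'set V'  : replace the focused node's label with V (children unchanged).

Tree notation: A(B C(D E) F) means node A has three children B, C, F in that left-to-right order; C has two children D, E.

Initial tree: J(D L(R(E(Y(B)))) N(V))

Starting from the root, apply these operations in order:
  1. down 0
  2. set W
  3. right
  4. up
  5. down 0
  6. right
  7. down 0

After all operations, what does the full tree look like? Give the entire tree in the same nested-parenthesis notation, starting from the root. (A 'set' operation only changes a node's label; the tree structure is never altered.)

Answer: J(W L(R(E(Y(B)))) N(V))

Derivation:
Step 1 (down 0): focus=D path=0 depth=1 children=[] left=[] right=['L', 'N'] parent=J
Step 2 (set W): focus=W path=0 depth=1 children=[] left=[] right=['L', 'N'] parent=J
Step 3 (right): focus=L path=1 depth=1 children=['R'] left=['W'] right=['N'] parent=J
Step 4 (up): focus=J path=root depth=0 children=['W', 'L', 'N'] (at root)
Step 5 (down 0): focus=W path=0 depth=1 children=[] left=[] right=['L', 'N'] parent=J
Step 6 (right): focus=L path=1 depth=1 children=['R'] left=['W'] right=['N'] parent=J
Step 7 (down 0): focus=R path=1/0 depth=2 children=['E'] left=[] right=[] parent=L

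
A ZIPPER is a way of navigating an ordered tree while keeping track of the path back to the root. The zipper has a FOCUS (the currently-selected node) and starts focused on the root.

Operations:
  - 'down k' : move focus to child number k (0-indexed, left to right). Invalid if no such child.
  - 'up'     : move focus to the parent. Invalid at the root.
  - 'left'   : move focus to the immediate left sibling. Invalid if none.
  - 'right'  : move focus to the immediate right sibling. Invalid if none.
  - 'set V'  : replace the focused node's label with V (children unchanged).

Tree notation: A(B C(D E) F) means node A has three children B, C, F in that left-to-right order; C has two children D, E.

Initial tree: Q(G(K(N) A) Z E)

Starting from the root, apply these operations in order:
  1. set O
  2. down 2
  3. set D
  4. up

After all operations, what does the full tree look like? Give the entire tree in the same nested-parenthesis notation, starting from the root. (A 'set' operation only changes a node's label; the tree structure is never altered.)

Answer: O(G(K(N) A) Z D)

Derivation:
Step 1 (set O): focus=O path=root depth=0 children=['G', 'Z', 'E'] (at root)
Step 2 (down 2): focus=E path=2 depth=1 children=[] left=['G', 'Z'] right=[] parent=O
Step 3 (set D): focus=D path=2 depth=1 children=[] left=['G', 'Z'] right=[] parent=O
Step 4 (up): focus=O path=root depth=0 children=['G', 'Z', 'D'] (at root)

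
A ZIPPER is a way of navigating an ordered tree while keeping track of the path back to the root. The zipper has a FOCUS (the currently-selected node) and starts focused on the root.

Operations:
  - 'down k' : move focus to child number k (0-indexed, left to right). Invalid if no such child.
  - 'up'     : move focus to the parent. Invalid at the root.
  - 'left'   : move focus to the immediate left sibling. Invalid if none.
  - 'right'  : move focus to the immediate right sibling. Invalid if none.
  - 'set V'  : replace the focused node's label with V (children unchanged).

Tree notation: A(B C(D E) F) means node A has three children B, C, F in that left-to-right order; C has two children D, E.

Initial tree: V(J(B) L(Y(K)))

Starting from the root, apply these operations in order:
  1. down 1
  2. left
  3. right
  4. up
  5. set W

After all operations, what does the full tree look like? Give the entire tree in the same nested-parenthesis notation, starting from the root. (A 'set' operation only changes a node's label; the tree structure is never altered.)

Step 1 (down 1): focus=L path=1 depth=1 children=['Y'] left=['J'] right=[] parent=V
Step 2 (left): focus=J path=0 depth=1 children=['B'] left=[] right=['L'] parent=V
Step 3 (right): focus=L path=1 depth=1 children=['Y'] left=['J'] right=[] parent=V
Step 4 (up): focus=V path=root depth=0 children=['J', 'L'] (at root)
Step 5 (set W): focus=W path=root depth=0 children=['J', 'L'] (at root)

Answer: W(J(B) L(Y(K)))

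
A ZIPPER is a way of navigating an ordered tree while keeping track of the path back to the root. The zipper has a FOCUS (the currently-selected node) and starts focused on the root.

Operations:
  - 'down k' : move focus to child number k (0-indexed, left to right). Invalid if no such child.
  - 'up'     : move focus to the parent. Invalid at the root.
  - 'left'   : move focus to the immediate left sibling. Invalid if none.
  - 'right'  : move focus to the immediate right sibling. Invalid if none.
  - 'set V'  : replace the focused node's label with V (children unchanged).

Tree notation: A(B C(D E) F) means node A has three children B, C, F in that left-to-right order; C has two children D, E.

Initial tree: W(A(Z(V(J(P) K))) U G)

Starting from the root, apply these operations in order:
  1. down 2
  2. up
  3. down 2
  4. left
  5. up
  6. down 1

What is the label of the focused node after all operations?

Step 1 (down 2): focus=G path=2 depth=1 children=[] left=['A', 'U'] right=[] parent=W
Step 2 (up): focus=W path=root depth=0 children=['A', 'U', 'G'] (at root)
Step 3 (down 2): focus=G path=2 depth=1 children=[] left=['A', 'U'] right=[] parent=W
Step 4 (left): focus=U path=1 depth=1 children=[] left=['A'] right=['G'] parent=W
Step 5 (up): focus=W path=root depth=0 children=['A', 'U', 'G'] (at root)
Step 6 (down 1): focus=U path=1 depth=1 children=[] left=['A'] right=['G'] parent=W

Answer: U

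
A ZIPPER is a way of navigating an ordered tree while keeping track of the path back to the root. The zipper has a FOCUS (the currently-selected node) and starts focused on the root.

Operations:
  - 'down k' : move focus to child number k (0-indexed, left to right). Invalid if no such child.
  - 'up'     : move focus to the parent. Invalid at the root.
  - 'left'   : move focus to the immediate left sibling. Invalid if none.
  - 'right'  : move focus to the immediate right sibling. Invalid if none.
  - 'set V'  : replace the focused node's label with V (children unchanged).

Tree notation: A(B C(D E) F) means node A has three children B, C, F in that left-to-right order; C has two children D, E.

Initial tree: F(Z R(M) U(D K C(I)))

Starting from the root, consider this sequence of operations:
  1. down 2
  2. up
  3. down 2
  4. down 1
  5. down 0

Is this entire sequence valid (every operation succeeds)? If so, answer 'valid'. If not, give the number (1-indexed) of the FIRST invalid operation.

Step 1 (down 2): focus=U path=2 depth=1 children=['D', 'K', 'C'] left=['Z', 'R'] right=[] parent=F
Step 2 (up): focus=F path=root depth=0 children=['Z', 'R', 'U'] (at root)
Step 3 (down 2): focus=U path=2 depth=1 children=['D', 'K', 'C'] left=['Z', 'R'] right=[] parent=F
Step 4 (down 1): focus=K path=2/1 depth=2 children=[] left=['D'] right=['C'] parent=U
Step 5 (down 0): INVALID

Answer: 5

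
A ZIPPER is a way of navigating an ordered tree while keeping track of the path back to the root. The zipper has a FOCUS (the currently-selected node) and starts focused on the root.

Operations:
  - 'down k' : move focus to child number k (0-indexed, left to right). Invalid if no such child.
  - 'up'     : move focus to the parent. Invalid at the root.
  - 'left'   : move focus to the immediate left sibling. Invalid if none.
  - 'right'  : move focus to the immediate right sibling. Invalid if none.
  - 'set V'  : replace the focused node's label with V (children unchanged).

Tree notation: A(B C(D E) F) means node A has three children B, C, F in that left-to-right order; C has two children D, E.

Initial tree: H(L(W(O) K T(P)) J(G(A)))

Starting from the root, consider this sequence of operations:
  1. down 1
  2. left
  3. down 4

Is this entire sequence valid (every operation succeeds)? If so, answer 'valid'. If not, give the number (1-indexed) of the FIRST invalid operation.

Answer: 3

Derivation:
Step 1 (down 1): focus=J path=1 depth=1 children=['G'] left=['L'] right=[] parent=H
Step 2 (left): focus=L path=0 depth=1 children=['W', 'K', 'T'] left=[] right=['J'] parent=H
Step 3 (down 4): INVALID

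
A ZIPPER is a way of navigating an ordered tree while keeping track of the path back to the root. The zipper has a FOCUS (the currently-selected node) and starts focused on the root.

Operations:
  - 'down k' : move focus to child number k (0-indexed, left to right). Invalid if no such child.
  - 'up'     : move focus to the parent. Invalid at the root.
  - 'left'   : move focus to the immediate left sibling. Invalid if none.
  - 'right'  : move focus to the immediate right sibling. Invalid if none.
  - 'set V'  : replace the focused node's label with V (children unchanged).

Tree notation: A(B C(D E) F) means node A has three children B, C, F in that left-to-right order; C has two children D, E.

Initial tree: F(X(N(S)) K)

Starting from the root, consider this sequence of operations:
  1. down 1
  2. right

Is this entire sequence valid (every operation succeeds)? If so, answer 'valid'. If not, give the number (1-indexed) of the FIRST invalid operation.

Step 1 (down 1): focus=K path=1 depth=1 children=[] left=['X'] right=[] parent=F
Step 2 (right): INVALID

Answer: 2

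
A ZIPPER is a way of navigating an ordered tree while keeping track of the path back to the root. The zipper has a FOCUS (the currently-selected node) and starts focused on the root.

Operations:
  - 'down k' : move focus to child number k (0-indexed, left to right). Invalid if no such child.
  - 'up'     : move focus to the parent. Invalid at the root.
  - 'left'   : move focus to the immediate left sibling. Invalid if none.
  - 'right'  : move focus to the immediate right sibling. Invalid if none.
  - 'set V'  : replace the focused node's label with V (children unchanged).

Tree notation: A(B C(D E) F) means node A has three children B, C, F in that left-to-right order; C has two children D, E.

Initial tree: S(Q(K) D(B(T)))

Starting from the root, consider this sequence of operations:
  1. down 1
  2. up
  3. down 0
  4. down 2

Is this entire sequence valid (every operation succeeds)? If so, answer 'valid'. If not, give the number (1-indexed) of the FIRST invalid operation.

Answer: 4

Derivation:
Step 1 (down 1): focus=D path=1 depth=1 children=['B'] left=['Q'] right=[] parent=S
Step 2 (up): focus=S path=root depth=0 children=['Q', 'D'] (at root)
Step 3 (down 0): focus=Q path=0 depth=1 children=['K'] left=[] right=['D'] parent=S
Step 4 (down 2): INVALID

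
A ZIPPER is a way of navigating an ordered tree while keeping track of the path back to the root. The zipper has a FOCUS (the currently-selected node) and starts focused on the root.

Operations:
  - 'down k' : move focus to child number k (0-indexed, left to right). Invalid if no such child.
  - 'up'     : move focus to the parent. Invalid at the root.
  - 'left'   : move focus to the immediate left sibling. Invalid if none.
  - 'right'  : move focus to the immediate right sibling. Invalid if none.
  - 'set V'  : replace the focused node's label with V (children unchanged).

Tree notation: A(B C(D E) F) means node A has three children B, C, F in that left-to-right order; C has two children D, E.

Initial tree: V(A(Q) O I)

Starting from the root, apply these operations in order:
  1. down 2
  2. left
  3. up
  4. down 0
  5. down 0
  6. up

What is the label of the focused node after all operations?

Answer: A

Derivation:
Step 1 (down 2): focus=I path=2 depth=1 children=[] left=['A', 'O'] right=[] parent=V
Step 2 (left): focus=O path=1 depth=1 children=[] left=['A'] right=['I'] parent=V
Step 3 (up): focus=V path=root depth=0 children=['A', 'O', 'I'] (at root)
Step 4 (down 0): focus=A path=0 depth=1 children=['Q'] left=[] right=['O', 'I'] parent=V
Step 5 (down 0): focus=Q path=0/0 depth=2 children=[] left=[] right=[] parent=A
Step 6 (up): focus=A path=0 depth=1 children=['Q'] left=[] right=['O', 'I'] parent=V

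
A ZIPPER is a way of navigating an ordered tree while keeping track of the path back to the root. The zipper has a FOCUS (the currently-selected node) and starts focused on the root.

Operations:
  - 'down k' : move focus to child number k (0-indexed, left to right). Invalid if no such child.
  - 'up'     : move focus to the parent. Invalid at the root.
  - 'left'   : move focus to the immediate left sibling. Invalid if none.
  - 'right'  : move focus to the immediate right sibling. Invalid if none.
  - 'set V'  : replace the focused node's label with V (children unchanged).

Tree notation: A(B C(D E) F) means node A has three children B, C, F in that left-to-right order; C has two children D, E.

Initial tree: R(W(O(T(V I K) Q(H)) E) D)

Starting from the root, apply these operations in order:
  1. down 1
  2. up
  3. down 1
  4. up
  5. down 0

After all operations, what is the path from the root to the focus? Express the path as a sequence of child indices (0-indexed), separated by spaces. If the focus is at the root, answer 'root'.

Step 1 (down 1): focus=D path=1 depth=1 children=[] left=['W'] right=[] parent=R
Step 2 (up): focus=R path=root depth=0 children=['W', 'D'] (at root)
Step 3 (down 1): focus=D path=1 depth=1 children=[] left=['W'] right=[] parent=R
Step 4 (up): focus=R path=root depth=0 children=['W', 'D'] (at root)
Step 5 (down 0): focus=W path=0 depth=1 children=['O', 'E'] left=[] right=['D'] parent=R

Answer: 0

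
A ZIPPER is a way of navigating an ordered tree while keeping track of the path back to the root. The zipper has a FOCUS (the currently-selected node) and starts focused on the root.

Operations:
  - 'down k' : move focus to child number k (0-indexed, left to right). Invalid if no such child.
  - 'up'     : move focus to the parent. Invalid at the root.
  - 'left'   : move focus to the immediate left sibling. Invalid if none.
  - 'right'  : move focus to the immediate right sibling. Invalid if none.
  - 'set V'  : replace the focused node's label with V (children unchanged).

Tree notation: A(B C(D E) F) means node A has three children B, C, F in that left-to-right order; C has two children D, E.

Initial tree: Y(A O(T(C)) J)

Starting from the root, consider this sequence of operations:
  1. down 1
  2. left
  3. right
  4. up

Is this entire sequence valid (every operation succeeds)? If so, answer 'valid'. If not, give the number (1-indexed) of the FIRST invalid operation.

Answer: valid

Derivation:
Step 1 (down 1): focus=O path=1 depth=1 children=['T'] left=['A'] right=['J'] parent=Y
Step 2 (left): focus=A path=0 depth=1 children=[] left=[] right=['O', 'J'] parent=Y
Step 3 (right): focus=O path=1 depth=1 children=['T'] left=['A'] right=['J'] parent=Y
Step 4 (up): focus=Y path=root depth=0 children=['A', 'O', 'J'] (at root)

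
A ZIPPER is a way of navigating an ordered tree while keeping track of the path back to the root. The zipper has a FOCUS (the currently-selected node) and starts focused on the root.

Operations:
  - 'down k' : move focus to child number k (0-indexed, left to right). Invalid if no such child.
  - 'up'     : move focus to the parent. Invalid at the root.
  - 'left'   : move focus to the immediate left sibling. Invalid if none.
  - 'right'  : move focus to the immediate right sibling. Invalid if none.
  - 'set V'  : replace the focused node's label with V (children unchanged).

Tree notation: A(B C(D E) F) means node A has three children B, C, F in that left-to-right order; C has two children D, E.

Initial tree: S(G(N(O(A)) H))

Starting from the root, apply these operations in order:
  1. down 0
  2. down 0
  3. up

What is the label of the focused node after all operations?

Answer: G

Derivation:
Step 1 (down 0): focus=G path=0 depth=1 children=['N', 'H'] left=[] right=[] parent=S
Step 2 (down 0): focus=N path=0/0 depth=2 children=['O'] left=[] right=['H'] parent=G
Step 3 (up): focus=G path=0 depth=1 children=['N', 'H'] left=[] right=[] parent=S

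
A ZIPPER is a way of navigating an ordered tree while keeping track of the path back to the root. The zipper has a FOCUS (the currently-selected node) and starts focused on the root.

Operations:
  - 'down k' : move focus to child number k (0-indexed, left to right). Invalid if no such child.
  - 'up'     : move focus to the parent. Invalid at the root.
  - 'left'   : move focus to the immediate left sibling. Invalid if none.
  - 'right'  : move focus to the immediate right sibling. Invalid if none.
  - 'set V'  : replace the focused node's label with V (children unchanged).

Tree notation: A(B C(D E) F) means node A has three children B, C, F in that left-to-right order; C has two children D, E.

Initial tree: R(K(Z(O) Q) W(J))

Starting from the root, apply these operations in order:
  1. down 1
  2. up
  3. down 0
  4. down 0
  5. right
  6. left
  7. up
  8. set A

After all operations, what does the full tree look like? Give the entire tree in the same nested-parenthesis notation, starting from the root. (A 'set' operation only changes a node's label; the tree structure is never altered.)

Step 1 (down 1): focus=W path=1 depth=1 children=['J'] left=['K'] right=[] parent=R
Step 2 (up): focus=R path=root depth=0 children=['K', 'W'] (at root)
Step 3 (down 0): focus=K path=0 depth=1 children=['Z', 'Q'] left=[] right=['W'] parent=R
Step 4 (down 0): focus=Z path=0/0 depth=2 children=['O'] left=[] right=['Q'] parent=K
Step 5 (right): focus=Q path=0/1 depth=2 children=[] left=['Z'] right=[] parent=K
Step 6 (left): focus=Z path=0/0 depth=2 children=['O'] left=[] right=['Q'] parent=K
Step 7 (up): focus=K path=0 depth=1 children=['Z', 'Q'] left=[] right=['W'] parent=R
Step 8 (set A): focus=A path=0 depth=1 children=['Z', 'Q'] left=[] right=['W'] parent=R

Answer: R(A(Z(O) Q) W(J))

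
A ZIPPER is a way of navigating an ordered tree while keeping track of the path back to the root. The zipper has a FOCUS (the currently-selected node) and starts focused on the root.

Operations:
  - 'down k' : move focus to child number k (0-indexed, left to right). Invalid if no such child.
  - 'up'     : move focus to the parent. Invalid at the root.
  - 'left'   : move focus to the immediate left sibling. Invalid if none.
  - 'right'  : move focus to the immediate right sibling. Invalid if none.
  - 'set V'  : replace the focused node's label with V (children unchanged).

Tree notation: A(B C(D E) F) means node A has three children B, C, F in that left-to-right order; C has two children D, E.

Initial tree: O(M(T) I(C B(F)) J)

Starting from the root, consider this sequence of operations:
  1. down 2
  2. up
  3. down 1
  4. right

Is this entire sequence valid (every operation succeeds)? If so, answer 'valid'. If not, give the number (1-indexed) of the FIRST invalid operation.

Answer: valid

Derivation:
Step 1 (down 2): focus=J path=2 depth=1 children=[] left=['M', 'I'] right=[] parent=O
Step 2 (up): focus=O path=root depth=0 children=['M', 'I', 'J'] (at root)
Step 3 (down 1): focus=I path=1 depth=1 children=['C', 'B'] left=['M'] right=['J'] parent=O
Step 4 (right): focus=J path=2 depth=1 children=[] left=['M', 'I'] right=[] parent=O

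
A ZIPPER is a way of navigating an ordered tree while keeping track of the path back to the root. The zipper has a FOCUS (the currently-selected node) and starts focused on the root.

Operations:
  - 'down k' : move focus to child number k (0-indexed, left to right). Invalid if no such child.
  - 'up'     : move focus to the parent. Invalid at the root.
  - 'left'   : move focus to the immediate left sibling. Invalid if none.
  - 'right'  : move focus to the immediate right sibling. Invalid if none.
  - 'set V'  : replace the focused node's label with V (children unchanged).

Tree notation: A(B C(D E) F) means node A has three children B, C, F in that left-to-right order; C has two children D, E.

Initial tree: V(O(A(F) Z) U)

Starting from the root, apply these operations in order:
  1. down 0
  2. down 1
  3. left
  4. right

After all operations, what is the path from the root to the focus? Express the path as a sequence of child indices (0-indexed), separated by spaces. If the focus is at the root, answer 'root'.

Answer: 0 1

Derivation:
Step 1 (down 0): focus=O path=0 depth=1 children=['A', 'Z'] left=[] right=['U'] parent=V
Step 2 (down 1): focus=Z path=0/1 depth=2 children=[] left=['A'] right=[] parent=O
Step 3 (left): focus=A path=0/0 depth=2 children=['F'] left=[] right=['Z'] parent=O
Step 4 (right): focus=Z path=0/1 depth=2 children=[] left=['A'] right=[] parent=O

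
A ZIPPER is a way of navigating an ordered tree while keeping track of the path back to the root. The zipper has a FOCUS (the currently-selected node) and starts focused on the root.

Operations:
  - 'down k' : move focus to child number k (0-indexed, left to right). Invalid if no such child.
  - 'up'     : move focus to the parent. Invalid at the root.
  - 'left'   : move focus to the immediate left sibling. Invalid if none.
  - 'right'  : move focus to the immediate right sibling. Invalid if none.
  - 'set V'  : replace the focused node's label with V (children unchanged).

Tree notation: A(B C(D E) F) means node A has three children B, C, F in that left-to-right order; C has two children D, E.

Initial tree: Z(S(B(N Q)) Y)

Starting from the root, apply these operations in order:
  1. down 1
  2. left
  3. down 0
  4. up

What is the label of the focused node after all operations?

Step 1 (down 1): focus=Y path=1 depth=1 children=[] left=['S'] right=[] parent=Z
Step 2 (left): focus=S path=0 depth=1 children=['B'] left=[] right=['Y'] parent=Z
Step 3 (down 0): focus=B path=0/0 depth=2 children=['N', 'Q'] left=[] right=[] parent=S
Step 4 (up): focus=S path=0 depth=1 children=['B'] left=[] right=['Y'] parent=Z

Answer: S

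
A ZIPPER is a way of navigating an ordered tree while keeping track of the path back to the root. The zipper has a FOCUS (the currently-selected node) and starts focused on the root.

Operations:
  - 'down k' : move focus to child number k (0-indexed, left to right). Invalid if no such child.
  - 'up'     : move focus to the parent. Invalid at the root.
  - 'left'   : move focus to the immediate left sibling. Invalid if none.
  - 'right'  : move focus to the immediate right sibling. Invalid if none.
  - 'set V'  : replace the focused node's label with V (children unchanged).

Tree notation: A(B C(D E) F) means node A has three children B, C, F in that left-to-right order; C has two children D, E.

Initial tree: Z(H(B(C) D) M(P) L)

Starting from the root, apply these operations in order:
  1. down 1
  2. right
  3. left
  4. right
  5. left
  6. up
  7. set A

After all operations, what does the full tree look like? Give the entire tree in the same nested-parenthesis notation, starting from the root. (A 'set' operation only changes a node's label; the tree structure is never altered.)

Answer: A(H(B(C) D) M(P) L)

Derivation:
Step 1 (down 1): focus=M path=1 depth=1 children=['P'] left=['H'] right=['L'] parent=Z
Step 2 (right): focus=L path=2 depth=1 children=[] left=['H', 'M'] right=[] parent=Z
Step 3 (left): focus=M path=1 depth=1 children=['P'] left=['H'] right=['L'] parent=Z
Step 4 (right): focus=L path=2 depth=1 children=[] left=['H', 'M'] right=[] parent=Z
Step 5 (left): focus=M path=1 depth=1 children=['P'] left=['H'] right=['L'] parent=Z
Step 6 (up): focus=Z path=root depth=0 children=['H', 'M', 'L'] (at root)
Step 7 (set A): focus=A path=root depth=0 children=['H', 'M', 'L'] (at root)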